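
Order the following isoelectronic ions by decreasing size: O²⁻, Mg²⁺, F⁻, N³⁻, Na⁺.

All of these have 10 electrons, so size is governed by nuclear charge alone: the more protons, the stronger the pull on the same electron cloud, and the smaller the ion.
Nuclear charges: Mg²⁺ (Z=12), Na⁺ (Z=11), F⁻ (Z=9), O²⁻ (Z=8), N³⁻ (Z=7).
Largest to smallest: N³⁻ > O²⁻ > F⁻ > Na⁺ > Mg²⁺.

N³⁻, O²⁻, F⁻, Na⁺, Mg²⁺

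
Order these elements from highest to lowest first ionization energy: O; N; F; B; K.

F, N, O, B, K

B is in period 2, group 13; N is in period 2, group 15; O is in period 2, group 16; F is in period 2, group 17; K is in period 4, group 1.
IE₁ increases left→right with effective nuclear charge and decreases top→bottom as the valence shell moves farther out.
Neither a single period nor a single group — weigh both effects.
B > K: relative to K, both the across-period and down-group shifts push B's first ionization energy up.
O > B: O lies to the right of B in period 2, so the across-period effect alone puts O higher.
N > O: this pair runs against the simple trend — see the exception note.
F > N: both are in period 2; the period trend gives F the larger value.
Note the exception: N has a higher first ionization energy than O, contrary to the simple trend — pairing an electron in O's 2p⁴ costs repulsion energy, so O ionizes more easily than half-filled N (2p³).
Tabulated first ionization energy (kJ/mol): B 801, N 1402, O 1314, F 1681, K 419.
So from highest to lowest: F > N > O > B > K.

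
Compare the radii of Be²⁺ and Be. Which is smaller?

Be²⁺

Forming Be²⁺ removes 2 electrons from Be. Fewer electrons for the same nuclear charge means less shielding and a higher Z_eff on the remaining electrons, and for main-group metals the entire outer shell is lost.
A cation is smaller than its parent atom: Be²⁺ < Be.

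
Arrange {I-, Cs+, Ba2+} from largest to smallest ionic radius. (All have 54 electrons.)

I-, Cs+, Ba2+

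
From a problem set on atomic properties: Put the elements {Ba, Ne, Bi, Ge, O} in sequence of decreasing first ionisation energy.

Ne > O > Ge > Bi > Ba

O is in period 2, group 16; Ne is in period 2, group 18; Ge is in period 4, group 14; Ba is in period 6, group 2; Bi is in period 6, group 15.
First ionization energy rises across a period (greater Z_eff holds electrons more tightly) and falls down a group (valence electrons are farther from the nucleus).
These span different periods and groups, so the two trends combine.
Bi > Ba: both are in period 6; the period trend gives Bi the larger value.
Ge > Bi: period and group pull opposite ways; the down-group shift dominates (762 vs 703 kJ/mol).
O > Ge: both effects reinforce here, so O is clearly the higher of the two.
Ne > O: both are in period 2; the period trend gives Ne the larger value.
Approximate values (kJ/mol): O 1314, Ne 2081, Ge 762, Ba 503, Bi 703.
So from highest to lowest: Ne > O > Ge > Bi > Ba.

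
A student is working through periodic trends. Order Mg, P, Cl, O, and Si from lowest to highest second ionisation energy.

Mg, Si, P, Cl, O

Consider each +1 ion: Mg⁺ still has 1 valence electron; P⁺ still has 4 valence electrons; Cl⁺ still has 6 valence electrons; O⁺ still has 5 valence electrons; Si⁺ still has 3 valence electrons.
All are still removing valence electrons, so compare the +1 ions as you would atoms: IE_2 generally rises across a period (higher Z_eff) and falls down a group (larger shell), subject to the usual subshell exceptions.
Valence configurations: Mg⁺ [Ne]3s¹, P⁺ [Ne]3s²3p², Cl⁺ [Ne]3s²3p⁴, O⁺ [He]2s²2p³, Si⁺ [Ne]3s²3p¹.
Approximate IE_2 values (kJ/mol): Mg 1451, P 1907, Cl 2298, O 3388, Si 1577.
Putting it together, IE_2: Mg < Si < P < Cl < O.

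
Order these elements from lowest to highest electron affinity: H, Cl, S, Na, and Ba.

Ba < Na < H < S < Cl

H is in period 1, group 1; Na is in period 3, group 1; S is in period 3, group 16; Cl is in period 3, group 17; Ba is in period 6, group 2.
Atoms with high Z_eff and room in the valence shell (especially the halogens) have the most exothermic electron affinities.
Here both period and group differ, so the two effects have to be weighed against each other.
Na > Ba: period and group pull opposite ways; the down-group shift dominates (53 vs 14 kJ/mol).
H > Na: they share group 1; the group trend gives H the larger value.
S > H: period and group pull opposite ways; the across-period shift dominates (200 vs 73 kJ/mol).
Cl > S: Cl lies to the right of S in period 3, so the across-period effect alone puts Cl higher.
Tabulated electron affinity (kJ/mol): H 73, Na 53, S 200, Cl 349, Ba 14.
So from lowest to highest: Ba < Na < H < S < Cl.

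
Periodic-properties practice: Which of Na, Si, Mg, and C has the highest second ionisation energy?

Na

The second ionization energy removes an electron from the +1 ion. For each element: Na⁺ is the bare [Ne] core; Si⁺ still has 3 valence electrons; Mg⁺ still has 1 valence electron; C⁺ still has 3 valence electrons.
Pulling an electron out of a noble-gas core costs far more than removing a remaining valence electron, so Na sits at the high end of IE_2.
Valence configurations: Si⁺ [Ne]3s²3p¹, Mg⁺ [Ne]3s¹, C⁺ [He]2s²2p¹.
Tabulated IE_2 (kJ/mol): Na 4562, Si 1577, Mg 1451, C 2353.
Putting it together, IE_2: Mg < Si < C < Na.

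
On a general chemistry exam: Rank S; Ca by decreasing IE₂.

Consider each +1 ion: S⁺ still has 5 valence electrons; Ca⁺ still has 1 valence electron.
All are still removing valence electrons, so compare the +1 ions as you would atoms: IE_2 generally rises across a period (higher Z_eff) and falls down a group (larger shell), subject to the usual subshell exceptions.
Valence configurations: S⁺ [Ne]3s²3p³, Ca⁺ [Ar]4s¹.
Tabulated IE_2 (kJ/mol): S 2252, Ca 1145.
So the second ionization energies run Ca < S.

S > Ca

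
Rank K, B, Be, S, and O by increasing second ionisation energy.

Consider each +1 ion: K⁺ is the bare [Ar] core; B⁺ still has 2 valence electrons; Be⁺ still has 1 valence electron; S⁺ still has 5 valence electrons; O⁺ still has 5 valence electrons.
Usually core removal costs more than valence removal, but here the competition is close: a tightly held n=2 valence electron can cost more to remove than an n=3 core electron, so the actual values have to decide it.
Valence configurations: B⁺ [He]2s², Be⁺ [He]2s¹, S⁺ [Ne]3s²3p³, O⁺ [He]2s²2p³.
Tabulated IE_2 (kJ/mol): K 3052, B 2427, Be 1757, S 2252, O 3388.
Putting it together, IE_2: Be < S < B < K < O.

Be < S < B < K < O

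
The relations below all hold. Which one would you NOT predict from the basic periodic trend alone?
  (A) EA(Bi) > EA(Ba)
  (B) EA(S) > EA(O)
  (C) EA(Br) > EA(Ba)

(B)

The general trend: electron affinity increases across a period and decreases down a group.
(A) Bi (period 6, group 15) vs Ba (period 6, group 2): the stated order agrees with the simple trend.
(B) S (period 3, group 16) vs O (period 2, group 16): the stated order contradicts the simple trend.
(C) Br (period 4, group 17) vs Ba (period 6, group 2): the stated order agrees with the simple trend.
The exception is (B): the compact 2p subshell of O repels the added electron more than S's larger 3p does.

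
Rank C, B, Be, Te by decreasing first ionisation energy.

Be is in period 2, group 2; B is in period 2, group 13; C is in period 2, group 14; Te is in period 5, group 16.
First ionization energy rises across a period (greater Z_eff holds electrons more tightly) and falls down a group (valence electrons are farther from the nucleus).
Neither a single period nor a single group — weigh both effects.
Te > B: period and group pull opposite ways; the across-period shift dominates (869 vs 801 kJ/mol).
Be > Te: period and group pull opposite ways; the down-group shift dominates (900 vs 869 kJ/mol).
C > Be: both are in period 2; the period trend gives C the larger value.
Note the exception: Be has a higher first ionization energy than B, contrary to the simple trend — removing B's lone 2p electron is easier than breaking Be's filled 2s².
Tabulated first ionization energy (kJ/mol): Be 900, B 801, C 1086, Te 869.
So from highest to lowest: C > Be > Te > B.

C > Be > Te > B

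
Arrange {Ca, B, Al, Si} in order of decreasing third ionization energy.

Ca > B > Si > Al

After 2 electrons have been removed, what remains? Ca²⁺ is the bare [Ar] core; B²⁺ still has 1 valence electron; Al²⁺ still has 1 valence electron; Si²⁺ still has 2 valence electrons.
Core electrons are held far more tightly than valence electrons, so Ca tops the IE_3 order.
Valence configurations: B²⁺ [He]2s¹, Al²⁺ [Ne]3s¹, Si²⁺ [Ne]3s².
Approximate IE_3 values (kJ/mol): Ca 4912, B 3660, Al 2745, Si 3232.
So the third ionization energies run Al < Si < B < Ca.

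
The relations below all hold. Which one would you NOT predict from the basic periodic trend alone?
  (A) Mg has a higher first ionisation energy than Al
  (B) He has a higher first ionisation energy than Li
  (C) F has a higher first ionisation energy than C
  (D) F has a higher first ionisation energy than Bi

The general trend: first ionisation energy increases across a period and decreases down a group.
(A) Mg (period 3, group 2) vs Al (period 3, group 13): the stated order contradicts the simple trend.
(B) He (period 1, group 18) vs Li (period 2, group 1): the stated order agrees with the simple trend.
(C) F (period 2, group 17) vs C (period 2, group 14): the stated order agrees with the simple trend.
(D) F (period 2, group 17) vs Bi (period 6, group 15): the stated order agrees with the simple trend.
The exception is (A): Al's single 3p electron is easier to remove than one from Mg's filled 3s².

(A)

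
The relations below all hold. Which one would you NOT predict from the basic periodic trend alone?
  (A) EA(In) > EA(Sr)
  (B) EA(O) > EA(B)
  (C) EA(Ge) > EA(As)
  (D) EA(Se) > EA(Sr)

The general trend: electron affinity increases across a period and decreases down a group.
(A) In (period 5, group 13) vs Sr (period 5, group 2): the stated order agrees with the simple trend.
(B) O (period 2, group 16) vs B (period 2, group 13): the stated order agrees with the simple trend.
(C) Ge (period 4, group 14) vs As (period 4, group 15): the stated order contradicts the simple trend.
(D) Se (period 4, group 16) vs Sr (period 5, group 2): the stated order agrees with the simple trend.
The exception is (C): adding an electron to As's half-filled 4p³ is unfavourable, so Ge (4p²) has the more exothermic EA.

(C)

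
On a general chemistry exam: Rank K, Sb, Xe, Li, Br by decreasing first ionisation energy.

Li is in period 2, group 1; K is in period 4, group 1; Br is in period 4, group 17; Sb is in period 5, group 15; Xe is in period 5, group 18.
IE₁ increases left→right with effective nuclear charge and decreases top→bottom as the valence shell moves farther out.
Neither a single period nor a single group — weigh both effects.
Li > K: Li sits above K in group 1, so the down-group effect alone puts Li higher.
Sb > Li: period and group pull opposite ways; the across-period shift dominates (831 vs 520 kJ/mol).
Br > Sb: both effects reinforce here, so Br is clearly the higher of the two.
Xe > Br: the two effects oppose for this pair; the across-period effect wins (1170 vs 1140 kJ/mol).
Approximate values (kJ/mol): Li 520, K 419, Br 1140, Sb 831, Xe 1170.
So from highest to lowest: Xe > Br > Sb > Li > K.

Xe > Br > Sb > Li > K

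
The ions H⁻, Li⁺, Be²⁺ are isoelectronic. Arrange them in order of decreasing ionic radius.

All of these have 2 electrons, so size is governed by nuclear charge alone: the more protons, the stronger the pull on the same electron cloud, and the smaller the ion.
Nuclear charges: Be²⁺ (Z=4), Li⁺ (Z=3), H⁻ (Z=1).
Largest to smallest: H⁻ > Li⁺ > Be²⁺.

H⁻ > Li⁺ > Be²⁺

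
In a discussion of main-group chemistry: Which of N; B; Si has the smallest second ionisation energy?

Si

IE_2 is the cost of taking one more electron from the +1 cation: N⁺ still has 4 valence electrons; B⁺ still has 2 valence electrons; Si⁺ still has 3 valence electrons.
All are still removing valence electrons, so compare the +1 ions as you would atoms: IE_2 generally rises across a period (higher Z_eff) and falls down a group (larger shell), subject to the usual subshell exceptions.
Valence configurations: N⁺ [He]2s²2p², B⁺ [He]2s², Si⁺ [Ne]3s²3p¹.
Tabulated IE_2 (kJ/mol): N 2856, B 2427, Si 1577.
Overall IE_2 order: Si < B < N.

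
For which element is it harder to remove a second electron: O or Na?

Na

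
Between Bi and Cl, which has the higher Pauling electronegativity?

Cl is in period 3, group 17; Bi is in period 6, group 15.
EN rises left→right (higher Z_eff, smaller atoms) and falls top→bottom (larger, more shielded atoms).
Here both period and group differ, so the two effects have to be weighed against each other.
Cl > Bi: relative to Bi, both the across-period and down-group shifts push Cl's electronegativity up.
Approximate values (Pauling): Cl 3.16, Bi 2.02.
So Cl has the higher Pauling electronegativity (Cl > Bi).

Cl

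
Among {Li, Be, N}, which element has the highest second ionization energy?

Li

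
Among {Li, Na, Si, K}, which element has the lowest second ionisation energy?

IE_2 is the cost of taking one more electron from the +1 cation: Li⁺ is the bare [He] core; Na⁺ is the bare [Ne] core; Si⁺ still has 3 valence electrons; K⁺ is the bare [Ar] core.
Breaking into a closed-shell core is much more expensive than removing a leftover valence electron — K, Na and Li have the largest IE_2 here.
Approximate IE_2 values (kJ/mol): Li 7298, Na 4562, Si 1577, K 3052.
So the second ionization energies run Si < K < Na < Li.

Si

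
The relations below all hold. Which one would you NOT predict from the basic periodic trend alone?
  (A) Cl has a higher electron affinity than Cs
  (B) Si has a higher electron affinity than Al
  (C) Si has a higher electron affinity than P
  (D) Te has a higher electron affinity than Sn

The general trend: electron affinity increases across a period and decreases down a group.
(A) Cl (period 3, group 17) vs Cs (period 6, group 1): the stated order agrees with the simple trend.
(B) Si (period 3, group 14) vs Al (period 3, group 13): the stated order agrees with the simple trend.
(C) Si (period 3, group 14) vs P (period 3, group 15): the stated order contradicts the simple trend.
(D) Te (period 5, group 16) vs Sn (period 5, group 14): the stated order agrees with the simple trend.
The exception is (C): adding an electron to P's half-filled 3p³ is unfavourable, so Si (3p²) has the more exothermic EA.

(C)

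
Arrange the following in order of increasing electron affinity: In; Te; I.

In < Te < I

Adding an electron releases more energy for atoms nearer the top right (short of the noble gases).
All lie in period 5, so electron affinity increases left to right.
So from lowest to highest: In < Te < I.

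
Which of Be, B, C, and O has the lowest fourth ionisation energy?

IE_4 is the cost of taking one more electron from the +3 cation: Be³⁺ is already 1 electron into the core; B³⁺ is the bare [He] core; C³⁺ still has 1 valence electron; O³⁺ still has 3 valence electrons.
Breaking into a closed-shell core is much more expensive than removing a leftover valence electron — Be and B have the largest IE_4 here.
Valence configurations: C³⁺ [He]2s¹, O³⁺ [He]2s²2p¹.
Tabulated IE_4 (kJ/mol): Be 21007, B 25026, C 6223, O 7469.
Overall IE_4 order: C < O < Be < B.

C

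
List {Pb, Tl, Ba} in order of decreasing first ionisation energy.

Pb > Tl > Ba

Ba is in period 6, group 2; Tl is in period 6, group 13; Pb is in period 6, group 14.
IE₁ increases left→right with effective nuclear charge and decreases top→bottom as the valence shell moves farther out.
All lie in period 6, so first ionization energy increases left to right.
So from highest to lowest: Pb > Tl > Ba.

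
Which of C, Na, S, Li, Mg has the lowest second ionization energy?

After 1 electron has been removed, what remains? C⁺ still has 3 valence electrons; Na⁺ is the bare [Ne] core; S⁺ still has 5 valence electrons; Li⁺ is the bare [He] core; Mg⁺ still has 1 valence electron.
Pulling an electron out of a noble-gas core costs far more than removing a remaining valence electron, so Na and Li sit at the high end of IE_2.
Valence configurations: C⁺ [He]2s²2p¹, S⁺ [Ne]3s²3p³, Mg⁺ [Ne]3s¹.
Tabulated IE_2 (kJ/mol): C 2353, Na 4562, S 2252, Li 7298, Mg 1451.
Putting it together, IE_2: Mg < S < C < Na < Li.

Mg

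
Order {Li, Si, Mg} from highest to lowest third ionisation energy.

After 2 electrons have been removed, what remains? Li²⁺ is already 1 electron into the core; Si²⁺ still has 2 valence electrons; Mg²⁺ is the bare [Ne] core.
Core electrons are held far more tightly than valence electrons, so Mg and Li top the IE_3 order.
Approximate IE_3 values (kJ/mol): Li 11815, Si 3232, Mg 7733.
Putting it together, IE_3: Si < Mg < Li.

Li > Mg > Si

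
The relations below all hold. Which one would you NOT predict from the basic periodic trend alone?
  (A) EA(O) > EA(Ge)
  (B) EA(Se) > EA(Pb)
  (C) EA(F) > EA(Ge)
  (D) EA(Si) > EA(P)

(D)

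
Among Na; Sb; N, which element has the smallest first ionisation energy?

Na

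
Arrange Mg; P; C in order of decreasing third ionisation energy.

Consider each +2 ion: Mg²⁺ is the bare [Ne] core; P²⁺ still has 3 valence electrons; C²⁺ still has 2 valence electrons.
Core electrons are held far more tightly than valence electrons, so Mg tops the IE_3 order.
Valence configurations: P²⁺ [Ne]3s²3p¹, C²⁺ [He]2s².
Approximate IE_3 values (kJ/mol): Mg 7733, P 2914, C 4620.
Hence IE_3: P < C < Mg.

Mg, C, P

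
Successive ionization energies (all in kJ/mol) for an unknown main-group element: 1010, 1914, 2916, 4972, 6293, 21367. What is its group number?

Look for the largest jump between consecutive ionization energies: IE6/IE5 ≈ 3.4, far larger than any earlier ratio.
That jump marks the point where a core electron is being removed. So the atom has 5 valence electrons.
A main-group element with 5 valence electrons is in group 15.

Group 15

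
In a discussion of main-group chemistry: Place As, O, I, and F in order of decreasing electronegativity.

F > O > I > As

Smaller atoms with higher effective nuclear charge are more electronegative.
Neither a single period nor a single group — weigh both effects.
I > As: the two effects oppose for this pair; the across-period effect wins (2.66 vs 2.18).
O > I: period and group pull opposite ways; the down-group shift dominates (3.44 vs 2.66).
F > O: F lies to the right of O in period 2, so the across-period effect alone puts F higher.
Approximate values (Pauling): O 3.44, F 3.98, As 2.18, I 2.66.
So from highest to lowest: F > O > I > As.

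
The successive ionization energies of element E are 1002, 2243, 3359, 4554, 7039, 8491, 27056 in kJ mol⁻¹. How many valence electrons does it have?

Look for the largest jump between consecutive ionization energies: IE7/IE6 ≈ 3.2, far larger than any earlier ratio.
That jump marks the point where a core electron is being removed. So the atom has 6 valence electrons.

6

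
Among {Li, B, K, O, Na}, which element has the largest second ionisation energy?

Li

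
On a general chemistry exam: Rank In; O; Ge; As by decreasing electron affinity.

O > Ge > As > In

O is in period 2, group 16; Ge is in period 4, group 14; As is in period 4, group 15; In is in period 5, group 13.
EA tends to increase across a period and decrease down a group, though the pattern is less regular than for IE or radius.
Here both period and group differ, so the two effects have to be weighed against each other.
As > In: both effects reinforce here, so As is clearly the higher of the two.
Ge > As: this pair runs against the simple trend — see the exception note.
O > Ge: both effects reinforce here, so O is clearly the higher of the two.
Note the exception: Ge has a higher electron affinity than As, contrary to the simple trend — adding an electron to As's half-filled 4p³ is unfavourable, so Ge (4p²) has the more exothermic EA.
For reference (kJ/mol): O 141, Ge 119, As 78, In 29.
So from highest to lowest: O > Ge > As > In.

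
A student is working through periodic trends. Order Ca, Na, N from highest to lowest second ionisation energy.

IE_2 is the cost of taking one more electron from the +1 cation: Ca⁺ still has 1 valence electron; Na⁺ is the bare [Ne] core; N⁺ still has 4 valence electrons.
Breaking into a closed-shell core is much more expensive than removing a leftover valence electron — Na has the largest IE_2 here.
Valence configurations: Ca⁺ [Ar]4s¹, N⁺ [He]2s²2p².
The numbers (kJ/mol): Ca 1145, Na 4562, N 2856.
Overall IE_2 order: Ca < N < Na.

Na > N > Ca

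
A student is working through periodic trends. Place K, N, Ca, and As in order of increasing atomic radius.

N, As, Ca, K

N is in period 2, group 15; K is in period 4, group 1; Ca is in period 4, group 2; As is in period 4, group 15.
Moving right in a period, electrons are added to the same shell under a stronger nuclear pull, so atoms get smaller; moving down, a new shell is opened and atoms get larger.
Here both period and group differ, so the two effects have to be weighed against each other.
As > N: they share group 15; the group trend gives As the larger value.
Ca > As: Ca lies to the left of As in period 4, so the across-period effect alone puts Ca larger.
K > Ca: both are in period 4; the period trend gives K the larger value.
Tabulated atomic radius (pm): N 71, K 196, Ca 171, As 121.
So from smallest to largest: N < As < Ca < K.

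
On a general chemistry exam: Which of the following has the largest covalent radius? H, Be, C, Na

Na

H is in period 1, group 1; Be is in period 2, group 2; C is in period 2, group 14; Na is in period 3, group 1.
Moving right in a period, electrons are added to the same shell under a stronger nuclear pull, so atoms get smaller; moving down, a new shell is opened and atoms get larger.
Neither a single period nor a single group — weigh both effects.
C > H: period and group pull opposite ways; the down-group shift dominates (75 vs 32 pm).
Be > C: both are in period 2; the period trend gives Be the larger value.
Na > Be: both effects reinforce here, so Na is clearly the larger of the two.
Approximate values (pm): H 32, Be 102, C 75, Na 155.
The largest covalent radius among these belongs to Na.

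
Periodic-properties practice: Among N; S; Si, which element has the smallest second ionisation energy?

Si

The second ionization energy removes an electron from the +1 ion. For each element: N⁺ still has 4 valence electrons; S⁺ still has 5 valence electrons; Si⁺ still has 3 valence electrons.
All are still removing valence electrons, so compare the +1 ions as you would atoms: IE_2 generally rises across a period (higher Z_eff) and falls down a group (larger shell), subject to the usual subshell exceptions.
Valence configurations: N⁺ [He]2s²2p², S⁺ [Ne]3s²3p³, Si⁺ [Ne]3s²3p¹.
Tabulated IE_2 (kJ/mol): N 2856, S 2252, Si 1577.
Overall IE_2 order: Si < S < N.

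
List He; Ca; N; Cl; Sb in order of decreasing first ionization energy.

He is in period 1, group 18; N is in period 2, group 15; Cl is in period 3, group 17; Ca is in period 4, group 2; Sb is in period 5, group 15.
First ionization energy rises across a period (greater Z_eff holds electrons more tightly) and falls down a group (valence electrons are farther from the nucleus).
These span different periods and groups, so the two trends combine.
Sb > Ca: period and group pull opposite ways; the across-period shift dominates (831 vs 590 kJ/mol).
Cl > Sb: relative to Sb, both the across-period and down-group shifts push Cl's first ionization energy up.
N > Cl: period and group pull opposite ways; the down-group shift dominates (1402 vs 1251 kJ/mol).
He > N: relative to N, both the across-period and down-group shifts push He's first ionization energy up.
Tabulated first ionization energy (kJ/mol): He 2372, N 1402, Cl 1251, Ca 590, Sb 831.
So from highest to lowest: He > N > Cl > Sb > Ca.

He, N, Cl, Sb, Ca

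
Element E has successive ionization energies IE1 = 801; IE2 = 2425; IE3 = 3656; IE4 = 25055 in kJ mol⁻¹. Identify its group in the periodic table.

Group 13

Look for the largest jump between consecutive ionization energies: IE4/IE3 ≈ 6.9, far larger than any earlier ratio.
That jump marks the point where a core electron is being removed. So the atom has 3 valence electrons.
A main-group element with 3 valence electrons is in group 13.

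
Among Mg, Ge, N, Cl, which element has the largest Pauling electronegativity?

Cl

N is in period 2, group 15; Mg is in period 3, group 2; Cl is in period 3, group 17; Ge is in period 4, group 14.
Atoms toward the upper right of the periodic table pull bonding electrons most strongly.
Neither a single period nor a single group — weigh both effects.
Ge > Mg: the two effects oppose for this pair; the across-period effect wins (2.01 vs 1.31).
N > Ge: both effects reinforce here, so N is clearly the higher of the two.
Cl > N: the two effects oppose for this pair; the across-period effect wins (3.16 vs 3.04).
Approximate values (Pauling): N 3.04, Mg 1.31, Cl 3.16, Ge 2.01.
The largest Pauling electronegativity among these belongs to Cl.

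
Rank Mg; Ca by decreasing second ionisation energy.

Mg > Ca

After 1 electron has been removed, what remains? Mg⁺ still has 1 valence electron; Ca⁺ still has 1 valence electron.
All are still removing valence electrons, so compare the +1 ions as you would atoms: IE_2 generally rises across a period (higher Z_eff) and falls down a group (larger shell), subject to the usual subshell exceptions.
Valence configurations: Mg⁺ [Ne]3s¹, Ca⁺ [Ar]4s¹.
The numbers (kJ/mol): Mg 1451, Ca 1145.
So the second ionization energies run Ca < Mg.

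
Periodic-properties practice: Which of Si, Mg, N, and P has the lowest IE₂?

Mg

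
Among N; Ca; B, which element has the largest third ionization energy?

IE_3 is the cost of taking one more electron from the +2 cation: N²⁺ still has 3 valence electrons; Ca²⁺ is the bare [Ar] core; B²⁺ still has 1 valence electron.
Pulling an electron out of a noble-gas core costs far more than removing a remaining valence electron, so Ca sits at the high end of IE_3.
Valence configurations: N²⁺ [He]2s²2p¹, B²⁺ [He]2s¹.
The numbers (kJ/mol): N 4578, Ca 4912, B 3660.
So the third ionization energies run B < N < Ca.

Ca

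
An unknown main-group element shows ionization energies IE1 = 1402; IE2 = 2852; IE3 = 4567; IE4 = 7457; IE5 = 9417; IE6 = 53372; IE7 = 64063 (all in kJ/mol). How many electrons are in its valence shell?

Look for the largest jump between consecutive ionization energies: IE6/IE5 ≈ 5.7, far larger than any earlier ratio.
That jump marks the point where a core electron is being removed. So the atom has 5 valence electrons.

5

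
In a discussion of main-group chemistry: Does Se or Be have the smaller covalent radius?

Be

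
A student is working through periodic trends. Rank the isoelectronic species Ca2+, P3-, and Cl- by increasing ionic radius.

All of these have 18 electrons, so size is governed by nuclear charge alone: the more protons, the stronger the pull on the same electron cloud, and the smaller the ion.
Nuclear charges: Ca2+ (Z=20), Cl- (Z=17), P3- (Z=15).
Smallest to largest: Ca2+ < Cl- < P3-.

Ca2+ < Cl- < P3-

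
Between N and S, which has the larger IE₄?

N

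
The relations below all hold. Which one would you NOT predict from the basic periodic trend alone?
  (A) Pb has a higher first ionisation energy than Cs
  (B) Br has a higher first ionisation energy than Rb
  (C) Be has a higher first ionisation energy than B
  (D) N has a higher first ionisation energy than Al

(C)

The general trend: first ionisation energy increases across a period and decreases down a group.
(A) Pb (period 6, group 14) vs Cs (period 6, group 1): the stated order agrees with the simple trend.
(B) Br (period 4, group 17) vs Rb (period 5, group 1): the stated order agrees with the simple trend.
(C) Be (period 2, group 2) vs B (period 2, group 13): the stated order contradicts the simple trend.
(D) N (period 2, group 15) vs Al (period 3, group 13): the stated order agrees with the simple trend.
The exception is (C): removing B's lone 2p electron is easier than breaking Be's filled 2s².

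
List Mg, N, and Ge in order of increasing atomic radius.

N is in period 2, group 15; Mg is in period 3, group 2; Ge is in period 4, group 14.
Moving right in a period, electrons are added to the same shell under a stronger nuclear pull, so atoms get smaller; moving down, a new shell is opened and atoms get larger.
These span different periods and groups, so the two trends combine.
Ge > N: both effects reinforce here, so Ge is clearly the larger of the two.
Mg > Ge: the two effects oppose for this pair; the across-period effect wins (139 vs 121 pm).
Approximate values (pm): N 71, Mg 139, Ge 121.
So from smallest to largest: N < Ge < Mg.

N < Ge < Mg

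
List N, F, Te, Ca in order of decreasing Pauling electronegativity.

N is in period 2, group 15; F is in period 2, group 17; Ca is in period 4, group 2; Te is in period 5, group 16.
Smaller atoms with higher effective nuclear charge are more electronegative.
Neither a single period nor a single group — weigh both effects.
Te > Ca: period and group pull opposite ways; the across-period shift dominates (2.10 vs 1.00).
N > Te: the two effects oppose for this pair; the down-group effect wins (3.04 vs 2.10).
F > N: both are in period 2; the period trend gives F the larger value.
For reference (Pauling): N 3.04, F 3.98, Ca 1.00, Te 2.10.
So from highest to lowest: F > N > Te > Ca.

F, N, Te, Ca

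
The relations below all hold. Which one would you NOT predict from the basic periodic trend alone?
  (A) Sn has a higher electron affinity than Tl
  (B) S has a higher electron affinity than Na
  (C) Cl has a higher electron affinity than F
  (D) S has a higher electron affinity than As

(C)

The general trend: electron affinity increases across a period and decreases down a group.
(A) Sn (period 5, group 14) vs Tl (period 6, group 13): the stated order agrees with the simple trend.
(B) S (period 3, group 16) vs Na (period 3, group 1): the stated order agrees with the simple trend.
(C) Cl (period 3, group 17) vs F (period 2, group 17): the stated order contradicts the simple trend.
(D) S (period 3, group 16) vs As (period 4, group 15): the stated order agrees with the simple trend.
The exception is (C): F's small 2p subshell makes the incoming electron feel strong e⁻–e⁻ repulsion, so Cl actually releases more energy on gaining an electron.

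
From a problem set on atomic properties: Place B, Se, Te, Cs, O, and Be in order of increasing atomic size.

O, B, Be, Se, Te, Cs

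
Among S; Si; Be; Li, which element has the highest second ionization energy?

Consider each +1 ion: S⁺ still has 5 valence electrons; Si⁺ still has 3 valence electrons; Be⁺ still has 1 valence electron; Li⁺ is the bare [He] core.
Core electrons are held far more tightly than valence electrons, so Li tops the IE_2 order.
Valence configurations: S⁺ [Ne]3s²3p³, Si⁺ [Ne]3s²3p¹, Be⁺ [He]2s¹.
Tabulated IE_2 (kJ/mol): S 2252, Si 1577, Be 1757, Li 7298.
Putting it together, IE_2: Si < Be < S < Li.

Li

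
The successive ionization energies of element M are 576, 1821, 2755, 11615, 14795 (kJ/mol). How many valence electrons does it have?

3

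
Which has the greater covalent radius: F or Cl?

Cl

Across a period the added protons contract the valence shell; down a group each new principal shell makes the atom larger.
All are in group 17, so atomic radius increases down the group.
So Cl has the greater covalent radius (Cl > F).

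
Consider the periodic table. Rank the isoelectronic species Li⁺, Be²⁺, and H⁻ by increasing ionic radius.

Be²⁺ < Li⁺ < H⁻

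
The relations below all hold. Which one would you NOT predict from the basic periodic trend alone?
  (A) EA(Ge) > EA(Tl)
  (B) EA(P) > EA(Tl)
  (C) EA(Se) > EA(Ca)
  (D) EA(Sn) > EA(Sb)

(D)

The general trend: electron affinity increases across a period and decreases down a group.
(A) Ge (period 4, group 14) vs Tl (period 6, group 13): the stated order agrees with the simple trend.
(B) P (period 3, group 15) vs Tl (period 6, group 13): the stated order agrees with the simple trend.
(C) Se (period 4, group 16) vs Ca (period 4, group 2): the stated order agrees with the simple trend.
(D) Sn (period 5, group 14) vs Sb (period 5, group 15): the stated order contradicts the simple trend.
The exception is (D): adding an electron to Sb's half-filled 5p³ is unfavourable, so Sn has the more exothermic EA.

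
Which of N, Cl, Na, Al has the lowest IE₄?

Cl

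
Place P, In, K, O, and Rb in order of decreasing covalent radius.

O is in period 2, group 16; P is in period 3, group 15; K is in period 4, group 1; Rb is in period 5, group 1; In is in period 5, group 13.
Across a period the added protons contract the valence shell; down a group each new principal shell makes the atom larger.
These span different periods and groups, so the two trends combine.
P > O: both effects reinforce here, so P is clearly the larger of the two.
In > P: relative to P, both the across-period and down-group shifts push In's atomic radius up.
K > In: period and group pull opposite ways; the across-period shift dominates (196 vs 142 pm).
Rb > K: they share group 1; the group trend gives Rb the larger value.
For reference (pm): O 63, P 111, K 196, Rb 210, In 142.
So from largest to smallest: Rb > K > In > P > O.

Rb > K > In > P > O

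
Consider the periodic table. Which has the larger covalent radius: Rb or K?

Atomic radius shrinks across a period as nuclear charge pulls the same shell inward, and grows down a group as new shells are added.
All are in group 1, so atomic radius increases down the group.
So Rb has the larger covalent radius (Rb > K).

Rb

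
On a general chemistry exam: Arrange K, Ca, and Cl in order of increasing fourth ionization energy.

The fourth ionization energy removes an electron from the +3 ion. For each element: K³⁺ is already 2 electrons into the core; Ca³⁺ is already 1 electron into the core; Cl³⁺ still has 4 valence electrons.
Pulling an electron out of a noble-gas core costs far more than removing a remaining valence electron, so K and Ca sit at the high end of IE_4.
Approximate IE_4 values (kJ/mol): K 5877, Ca 6491, Cl 5159.
So the fourth ionization energies run Cl < K < Ca.

Cl, K, Ca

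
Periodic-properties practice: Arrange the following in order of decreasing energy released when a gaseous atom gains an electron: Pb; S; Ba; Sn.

S > Sn > Pb > Ba

S is in period 3, group 16; Sn is in period 5, group 14; Ba is in period 6, group 2; Pb is in period 6, group 14.
Atoms with high Z_eff and room in the valence shell (especially the halogens) have the most exothermic electron affinities.
Here both period and group differ, so the two effects have to be weighed against each other.
Pb > Ba: Pb lies to the right of Ba in period 6, so the across-period effect alone puts Pb higher.
Sn > Pb: they share group 14; the group trend gives Sn the larger value.
S > Sn: relative to Sn, both the across-period and down-group shifts push S's electron affinity up.
Tabulated electron affinity (kJ/mol): S 200, Sn 107, Ba 14, Pb 35.
So from highest to lowest: S > Sn > Pb > Ba.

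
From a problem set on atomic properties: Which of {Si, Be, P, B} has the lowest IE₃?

P

After 2 electrons have been removed, what remains? Si²⁺ still has 2 valence electrons; Be²⁺ is the bare [He] core; P²⁺ still has 3 valence electrons; B²⁺ still has 1 valence electron.
Core electrons are held far more tightly than valence electrons, so Be tops the IE_3 order.
Valence configurations: Si²⁺ [Ne]3s², P²⁺ [Ne]3s²3p¹, B²⁺ [He]2s¹.
P²⁺ loses a lone 3p electron whereas Si²⁺ must break into a filled 3s² pair, so IE_3(Si) > IE_3(P) even though P has the higher nuclear charge.
The numbers (kJ/mol): Si 3232, Be 14849, P 2914, B 3660.
So the third ionization energies run P < Si < B < Be.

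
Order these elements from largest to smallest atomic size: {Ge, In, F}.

In, Ge, F

F is in period 2, group 17; Ge is in period 4, group 14; In is in period 5, group 13.
Moving right in a period, electrons are added to the same shell under a stronger nuclear pull, so atoms get smaller; moving down, a new shell is opened and atoms get larger.
These span different periods and groups, so the two trends combine.
Ge > F: relative to F, both the across-period and down-group shifts push Ge's atomic radius up.
In > Ge: relative to Ge, both the across-period and down-group shifts push In's atomic radius up.
Approximate values (pm): F 64, Ge 121, In 142.
So from largest to smallest: In > Ge > F.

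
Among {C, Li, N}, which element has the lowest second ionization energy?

C

The second ionization energy removes an electron from the +1 ion. For each element: C⁺ still has 3 valence electrons; Li⁺ is the bare [He] core; N⁺ still has 4 valence electrons.
Breaking into a closed-shell core is much more expensive than removing a leftover valence electron — Li has the largest IE_2 here.
Valence configurations: C⁺ [He]2s²2p¹, N⁺ [He]2s²2p².
The numbers (kJ/mol): C 2353, Li 7298, N 2856.
Overall IE_2 order: C < N < Li.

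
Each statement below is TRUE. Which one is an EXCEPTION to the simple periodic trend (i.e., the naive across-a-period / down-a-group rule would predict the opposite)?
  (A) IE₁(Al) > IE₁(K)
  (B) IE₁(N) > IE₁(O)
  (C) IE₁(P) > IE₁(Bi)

The general trend: IE₁ increases across a period and decreases down a group.
(A) Al (period 3, group 13) vs K (period 4, group 1): the stated order agrees with the simple trend.
(B) N (period 2, group 15) vs O (period 2, group 16): the stated order contradicts the simple trend.
(C) P (period 3, group 15) vs Bi (period 6, group 15): the stated order agrees with the simple trend.
The exception is (B): pairing an electron in O's 2p⁴ costs repulsion energy, so O ionizes more easily than half-filled N (2p³).

(B)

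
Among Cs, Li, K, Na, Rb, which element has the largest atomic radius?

Atomic radius shrinks across a period as nuclear charge pulls the same shell inward, and grows down a group as new shells are added.
All are in group 1, so atomic radius increases down the group.
The largest atomic radius among these belongs to Cs.

Cs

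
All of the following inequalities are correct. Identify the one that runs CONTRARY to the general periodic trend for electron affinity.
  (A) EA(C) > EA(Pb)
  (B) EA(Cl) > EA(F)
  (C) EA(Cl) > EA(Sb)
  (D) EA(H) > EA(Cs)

The general trend: electron affinity increases across a period and decreases down a group.
(A) C (period 2, group 14) vs Pb (period 6, group 14): the stated order agrees with the simple trend.
(B) Cl (period 3, group 17) vs F (period 2, group 17): the stated order contradicts the simple trend.
(C) Cl (period 3, group 17) vs Sb (period 5, group 15): the stated order agrees with the simple trend.
(D) H (period 1, group 1) vs Cs (period 6, group 1): the stated order agrees with the simple trend.
The exception is (B): F's small 2p subshell makes the incoming electron feel strong e⁻–e⁻ repulsion, so Cl actually releases more energy on gaining an electron.

(B)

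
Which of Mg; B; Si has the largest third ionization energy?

Mg

Consider each +2 ion: Mg²⁺ is the bare [Ne] core; B²⁺ still has 1 valence electron; Si²⁺ still has 2 valence electrons.
Core electrons are held far more tightly than valence electrons, so Mg tops the IE_3 order.
Valence configurations: B²⁺ [He]2s¹, Si²⁺ [Ne]3s².
The numbers (kJ/mol): Mg 7733, B 3660, Si 3232.
Hence IE_3: Si < B < Mg.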